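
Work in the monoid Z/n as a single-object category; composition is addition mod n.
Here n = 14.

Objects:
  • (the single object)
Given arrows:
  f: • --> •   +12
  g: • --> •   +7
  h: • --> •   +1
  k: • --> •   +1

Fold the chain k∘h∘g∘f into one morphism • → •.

Answer: +7

Work:
  0 +12≡12 +7≡5 +1≡6 +1≡7  (mod 14)
⟦path⟧: +7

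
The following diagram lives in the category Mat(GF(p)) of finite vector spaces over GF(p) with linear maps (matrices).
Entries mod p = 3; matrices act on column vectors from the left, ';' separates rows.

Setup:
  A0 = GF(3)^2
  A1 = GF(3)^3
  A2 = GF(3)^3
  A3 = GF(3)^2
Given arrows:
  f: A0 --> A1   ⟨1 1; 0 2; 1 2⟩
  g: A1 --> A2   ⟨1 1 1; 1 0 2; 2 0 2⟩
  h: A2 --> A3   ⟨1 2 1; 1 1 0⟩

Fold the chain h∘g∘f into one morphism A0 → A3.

  e0=[1,0] f-->[1,0,1] g-->[2,0,1] h-->[0,2]
  e1=[0,1] f-->[1,2,2] g-->[2,2,0] h-->[0,1]
⟦path⟧: ⟨0 0; 2 1⟩

Answer: ⟨0 0; 2 1⟩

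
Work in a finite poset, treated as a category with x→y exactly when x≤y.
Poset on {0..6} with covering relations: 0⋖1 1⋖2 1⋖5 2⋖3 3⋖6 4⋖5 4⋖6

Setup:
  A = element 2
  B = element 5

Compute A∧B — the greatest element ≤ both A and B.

Common predecessors of 2,5: {0,1}
  0 ⊑ 1
  1 ⊑ 1
glb = 1

Answer: A∧B = 1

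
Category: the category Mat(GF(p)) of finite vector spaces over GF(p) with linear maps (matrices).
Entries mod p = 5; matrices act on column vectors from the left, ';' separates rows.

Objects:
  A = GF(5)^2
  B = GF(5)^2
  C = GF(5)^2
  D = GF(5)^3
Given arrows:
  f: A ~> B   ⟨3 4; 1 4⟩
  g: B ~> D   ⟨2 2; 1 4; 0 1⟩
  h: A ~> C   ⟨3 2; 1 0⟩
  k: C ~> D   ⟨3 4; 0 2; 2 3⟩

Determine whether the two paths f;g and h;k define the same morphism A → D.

1) trace f;g:
  e0=[1,0] f~>[3,1] g~>[3,2,1]
  e1=[0,1] f~>[4,4] g~>[1,0,4]
  result₁ = ⟨3 1; 2 0; 1 4⟩
2) trace h;k:
  e0=[1,0] h~>[3,1] k~>[3,2,4]
  e1=[0,1] h~>[2,0] k~>[1,0,4]
  result₂ = ⟨3 1; 2 0; 4 4⟩
Equal? NO — does not commute

Answer: DOES NOT COMMUTE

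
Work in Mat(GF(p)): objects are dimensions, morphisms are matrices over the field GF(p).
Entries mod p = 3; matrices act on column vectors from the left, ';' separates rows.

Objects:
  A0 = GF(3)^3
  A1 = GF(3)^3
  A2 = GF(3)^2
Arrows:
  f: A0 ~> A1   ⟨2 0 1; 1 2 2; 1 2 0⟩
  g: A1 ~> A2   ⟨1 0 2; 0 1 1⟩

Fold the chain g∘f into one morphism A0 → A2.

  e0=⟨1,0,0⟩ f~>⟨2,1,1⟩ g~>⟨1,2⟩
  e1=⟨0,1,0⟩ f~>⟨0,2,2⟩ g~>⟨1,1⟩
  e2=⟨0,0,1⟩ f~>⟨1,2,0⟩ g~>⟨1,2⟩
result: ⟨1 1 1; 2 1 2⟩

Answer: ⟨1 1 1; 2 1 2⟩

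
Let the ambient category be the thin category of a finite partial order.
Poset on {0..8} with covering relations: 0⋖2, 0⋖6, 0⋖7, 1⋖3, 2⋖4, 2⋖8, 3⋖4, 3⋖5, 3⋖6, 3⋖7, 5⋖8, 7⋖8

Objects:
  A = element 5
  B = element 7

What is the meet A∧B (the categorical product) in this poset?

Answer: A∧B = 3

Trace:
Lower bounds of A=5 and B=7: {1,3}
  1 ⊑ 3
  3 ⊑ 3
glb = 3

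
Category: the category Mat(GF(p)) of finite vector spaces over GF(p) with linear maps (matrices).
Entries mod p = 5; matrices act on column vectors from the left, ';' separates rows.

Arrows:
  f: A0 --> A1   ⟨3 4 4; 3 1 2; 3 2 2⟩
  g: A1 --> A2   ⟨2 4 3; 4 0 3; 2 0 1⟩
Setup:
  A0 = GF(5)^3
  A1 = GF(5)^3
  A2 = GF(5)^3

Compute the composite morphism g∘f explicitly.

  e0=⟨1,0,0⟩ f-->⟨3,3,3⟩ g-->⟨2,1,4⟩
  e1=⟨0,1,0⟩ f-->⟨4,1,2⟩ g-->⟨3,2,0⟩
  e2=⟨0,0,1⟩ f-->⟨4,2,2⟩ g-->⟨2,2,0⟩
⟦path⟧: ⟨2 3 2; 1 2 2; 4 0 0⟩

Answer: ⟨2 3 2; 1 2 2; 4 0 0⟩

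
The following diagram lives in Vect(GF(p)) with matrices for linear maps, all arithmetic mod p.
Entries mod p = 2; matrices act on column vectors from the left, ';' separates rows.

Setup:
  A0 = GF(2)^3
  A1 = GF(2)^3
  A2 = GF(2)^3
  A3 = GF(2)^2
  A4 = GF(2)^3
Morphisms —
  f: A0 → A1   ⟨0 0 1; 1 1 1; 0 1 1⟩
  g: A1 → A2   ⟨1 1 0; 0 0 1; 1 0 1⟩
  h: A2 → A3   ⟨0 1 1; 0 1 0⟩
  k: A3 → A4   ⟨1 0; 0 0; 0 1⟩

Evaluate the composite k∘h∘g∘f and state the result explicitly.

Answer: ⟨0 0 1; 0 0 0; 0 1 1⟩

Derivation:
  e0=[1,0,0] f→[0,1,0] g→[1,0,0] h→[0,0] k→[0,0,0]
  e1=[0,1,0] f→[0,1,1] g→[1,1,1] h→[0,1] k→[0,0,1]
  e2=[0,0,1] f→[1,1,1] g→[0,1,0] h→[1,1] k→[1,0,1]
composite: ⟨0 0 1; 0 0 0; 0 1 1⟩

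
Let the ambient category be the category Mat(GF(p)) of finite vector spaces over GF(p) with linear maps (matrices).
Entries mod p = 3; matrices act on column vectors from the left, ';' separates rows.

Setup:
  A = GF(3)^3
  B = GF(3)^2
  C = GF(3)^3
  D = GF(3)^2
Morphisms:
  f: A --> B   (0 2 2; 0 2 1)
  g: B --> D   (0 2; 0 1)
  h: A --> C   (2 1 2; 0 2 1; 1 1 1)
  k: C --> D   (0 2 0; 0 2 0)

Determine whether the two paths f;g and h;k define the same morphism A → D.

Answer: DOES NOT COMMUTE

Trace:
Along f;g (path 1):
  e0=[1,0,0] f-->[0,0] g-->[0,0]
  e1=[0,1,0] f-->[2,2] g-->[1,2]
  e2=[0,0,1] f-->[2,1] g-->[2,1]
  result₁ = (0 1 2; 0 2 1)
Along h;k (path 2):
  e0=[1,0,0] h-->[2,0,1] k-->[0,0]
  e1=[0,1,0] h-->[1,2,1] k-->[1,1]
  e2=[0,0,1] h-->[2,1,1] k-->[2,2]
  result₂ = (0 1 2; 0 1 2)
Equal? distinct morphisms ✗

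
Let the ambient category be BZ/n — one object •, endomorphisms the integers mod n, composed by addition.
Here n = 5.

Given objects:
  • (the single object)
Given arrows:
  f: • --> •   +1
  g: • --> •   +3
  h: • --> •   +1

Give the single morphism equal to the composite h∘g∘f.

  0 +1≡1 +3≡4 +1≡0  (mod 5)
result: +0

Answer: +0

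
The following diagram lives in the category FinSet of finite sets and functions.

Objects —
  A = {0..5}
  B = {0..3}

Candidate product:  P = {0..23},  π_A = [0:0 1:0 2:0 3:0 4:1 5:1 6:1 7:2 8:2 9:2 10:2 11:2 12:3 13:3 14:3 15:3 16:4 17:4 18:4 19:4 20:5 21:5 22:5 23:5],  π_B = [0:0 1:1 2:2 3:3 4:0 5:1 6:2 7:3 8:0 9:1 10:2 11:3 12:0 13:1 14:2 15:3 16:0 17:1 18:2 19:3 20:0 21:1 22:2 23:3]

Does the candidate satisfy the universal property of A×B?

|A|·|B| = 6·4 = 24;  |P| = 24
Check the pairing map k ↦ (π_A(k), π_B(k)):
  0 : (0,0)
  1 : (0,1)
  2 : (0,2)
  3 : (0,3)
  4 : (1,0)
  5 : (1,1)
  6 : (1,2)
  7 : (2,3)
  8 : (2,0)
  9 : (2,1)
  10 : (2,2)
  11 : (2,3)  ✗ repeats pair of k=7
  12 : (3,0)
  13 : (3,1)
  14 : (3,2)
  15 : (3,3)
  16 : (4,0)
  17 : (4,1)
  18 : (4,2)
  19 : (4,3)
  20 : (5,0)
  21 : (5,1)
  22 : (5,2)
  23 : (5,3)
distinct pairs in image: 23 / 24 needed
  → (2,3) hit at k=7 and k=11

Answer: NOT A VALID PRODUCT — duplicate pair at indices 11,7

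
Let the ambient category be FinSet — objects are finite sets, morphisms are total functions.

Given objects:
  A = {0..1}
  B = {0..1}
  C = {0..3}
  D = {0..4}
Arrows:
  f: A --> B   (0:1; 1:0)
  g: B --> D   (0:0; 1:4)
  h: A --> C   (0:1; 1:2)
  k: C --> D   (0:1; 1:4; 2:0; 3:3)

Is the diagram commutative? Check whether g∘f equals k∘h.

Answer: COMMUTES

Trace:
Path 1 = f;g:
  0 f-->1 g-->4
  1 f-->0 g-->0
  ⟦path⟧₁ = (0:4; 1:0)
Path 2 = h;k:
  0 h-->1 k-->4
  1 h-->2 k-->0
  ⟦path⟧₂ = (0:4; 1:0)
Equal? equal; square commutes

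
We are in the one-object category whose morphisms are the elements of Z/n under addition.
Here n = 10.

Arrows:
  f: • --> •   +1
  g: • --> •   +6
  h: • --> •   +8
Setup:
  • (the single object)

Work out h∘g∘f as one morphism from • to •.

Answer: +5

Work:
  0 +1≡1 +6≡7 +8≡5  (mod 10)
result: +5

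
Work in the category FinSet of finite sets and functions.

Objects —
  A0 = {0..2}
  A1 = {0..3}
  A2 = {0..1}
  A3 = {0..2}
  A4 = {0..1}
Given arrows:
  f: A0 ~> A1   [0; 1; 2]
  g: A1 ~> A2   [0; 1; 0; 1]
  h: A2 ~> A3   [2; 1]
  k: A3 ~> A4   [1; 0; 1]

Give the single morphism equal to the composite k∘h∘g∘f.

Answer: [1; 0; 1]

Trace:
  0 f~>0 g~>0 h~>2 k~>1
  1 f~>1 g~>1 h~>1 k~>0
  2 f~>2 g~>0 h~>2 k~>1
⟦path⟧: [1; 0; 1]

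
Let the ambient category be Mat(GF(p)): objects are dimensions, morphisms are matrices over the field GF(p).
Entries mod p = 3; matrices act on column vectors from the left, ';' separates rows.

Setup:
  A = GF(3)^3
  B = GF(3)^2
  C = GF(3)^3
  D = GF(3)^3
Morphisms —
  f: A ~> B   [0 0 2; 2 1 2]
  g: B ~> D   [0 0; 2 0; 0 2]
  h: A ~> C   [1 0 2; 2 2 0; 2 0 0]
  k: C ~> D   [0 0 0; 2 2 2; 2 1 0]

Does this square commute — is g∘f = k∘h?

Answer: DOES NOT COMMUTE

Derivation:
Path 1 = f;g:
  e0=⟨1,0,0⟩ f~>⟨0,2⟩ g~>⟨0,0,1⟩
  e1=⟨0,1,0⟩ f~>⟨0,1⟩ g~>⟨0,0,2⟩
  e2=⟨0,0,1⟩ f~>⟨2,2⟩ g~>⟨0,1,1⟩
  result₁ = [0 0 0; 0 0 1; 1 2 1]
Path 2 = h;k:
  e0=⟨1,0,0⟩ h~>⟨1,2,2⟩ k~>⟨0,1,1⟩
  e1=⟨0,1,0⟩ h~>⟨0,2,0⟩ k~>⟨0,1,2⟩
  e2=⟨0,0,1⟩ h~>⟨2,0,0⟩ k~>⟨0,1,1⟩
  result₂ = [0 0 0; 1 1 1; 1 2 1]
Equal? NO — does not commute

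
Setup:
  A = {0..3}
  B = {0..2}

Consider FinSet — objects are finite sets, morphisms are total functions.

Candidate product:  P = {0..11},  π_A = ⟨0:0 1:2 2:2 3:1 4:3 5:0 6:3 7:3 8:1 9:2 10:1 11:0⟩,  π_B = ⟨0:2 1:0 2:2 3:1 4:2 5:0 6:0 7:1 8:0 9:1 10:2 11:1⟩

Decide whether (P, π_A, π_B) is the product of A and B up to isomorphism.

|A|·|B| = 4·3 = 12;  |P| = 12
Check the pairing map k ↦ (π_A(k), π_B(k)):
  0 : (0,2)
  1 : (2,0)
  2 : (2,2)
  3 : (1,1)
  4 : (3,2)
  5 : (0,0)
  6 : (3,0)
  7 : (3,1)
  8 : (1,0)
  9 : (2,1)
  10 : (1,2)
  11 : (0,1)
distinct pairs in image: 12 / 12 needed
  → bijection onto A×B; projections well-typed.

Answer: VALID PRODUCT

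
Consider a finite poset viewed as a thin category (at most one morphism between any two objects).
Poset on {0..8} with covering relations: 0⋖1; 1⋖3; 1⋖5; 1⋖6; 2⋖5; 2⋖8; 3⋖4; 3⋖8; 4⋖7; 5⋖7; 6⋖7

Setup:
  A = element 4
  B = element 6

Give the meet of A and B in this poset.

Answer: A∧B = 1

Derivation:
Common predecessors of 4,6: {0,1}
  0 ⊑ 1
  1 ⊑ 1
glb = 1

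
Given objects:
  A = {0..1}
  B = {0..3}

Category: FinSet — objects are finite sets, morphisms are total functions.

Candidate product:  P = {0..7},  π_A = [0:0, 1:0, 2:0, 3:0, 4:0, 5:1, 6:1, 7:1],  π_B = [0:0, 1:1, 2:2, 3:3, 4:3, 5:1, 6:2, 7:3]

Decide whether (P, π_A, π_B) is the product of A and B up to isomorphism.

|A|·|B| = 2·4 = 8;  |P| = 8
Check the pairing map k ↦ (π_A(k), π_B(k)):
  0 : (0,0)
  1 : (0,1)
  2 : (0,2)
  3 : (0,3)
  4 : (0,3)  ✗ repeats pair of k=3
  5 : (1,1)
  6 : (1,2)
  7 : (1,3)
distinct pairs in image: 7 / 8 needed
  → (0,3) hit at k=3 and k=4

Answer: NOT A VALID PRODUCT — duplicate pair at indices 3,4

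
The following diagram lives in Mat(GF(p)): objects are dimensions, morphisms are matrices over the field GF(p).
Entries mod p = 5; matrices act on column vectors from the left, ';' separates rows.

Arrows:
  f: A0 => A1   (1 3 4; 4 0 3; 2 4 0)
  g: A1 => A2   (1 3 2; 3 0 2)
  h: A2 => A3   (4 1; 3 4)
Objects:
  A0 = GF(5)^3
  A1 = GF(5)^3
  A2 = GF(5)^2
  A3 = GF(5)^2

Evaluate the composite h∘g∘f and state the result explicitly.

  e0=(1,0,0) f=>(1,4,2) g=>(2,2) h=>(0,4)
  e1=(0,1,0) f=>(3,0,4) g=>(1,2) h=>(1,1)
  e2=(0,0,1) f=>(4,3,0) g=>(3,2) h=>(4,2)
⟦path⟧: (0 1 4; 4 1 2)

Answer: (0 1 4; 4 1 2)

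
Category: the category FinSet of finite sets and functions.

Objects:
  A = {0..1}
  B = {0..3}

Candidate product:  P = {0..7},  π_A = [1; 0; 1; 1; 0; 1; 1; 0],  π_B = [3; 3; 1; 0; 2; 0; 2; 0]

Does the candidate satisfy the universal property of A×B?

Answer: NOT A VALID PRODUCT — duplicate pair at indices 3,5

Trace:
|A|·|B| = 2·4 = 8;  |P| = 8
Check the pairing map k ↦ (π_A(k), π_B(k)):
  0 : (1,3)
  1 : (0,3)
  2 : (1,1)
  3 : (1,0)
  4 : (0,2)
  5 : (1,0)  ✗ repeats pair of k=3
  6 : (1,2)
  7 : (0,0)
distinct pairs in image: 7 / 8 needed
  → (1,0) hit at k=3 and k=5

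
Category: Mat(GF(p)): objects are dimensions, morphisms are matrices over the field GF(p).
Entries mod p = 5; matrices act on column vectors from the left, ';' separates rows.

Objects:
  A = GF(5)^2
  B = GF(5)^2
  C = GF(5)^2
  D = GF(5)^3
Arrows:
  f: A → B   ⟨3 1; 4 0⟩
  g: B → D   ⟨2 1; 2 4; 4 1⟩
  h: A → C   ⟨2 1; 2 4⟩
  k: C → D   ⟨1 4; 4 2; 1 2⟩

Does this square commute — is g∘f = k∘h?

Answer: COMMUTES

Derivation:
Path 1 = f;g:
  e0=[1,0] f→[3,4] g→[0,2,1]
  e1=[0,1] f→[1,0] g→[2,2,4]
  result₁ = ⟨0 2; 2 2; 1 4⟩
Path 2 = h;k:
  e0=[1,0] h→[2,2] k→[0,2,1]
  e1=[0,1] h→[1,4] k→[2,2,4]
  result₂ = ⟨0 2; 2 2; 1 4⟩
Equal? equal; square commutes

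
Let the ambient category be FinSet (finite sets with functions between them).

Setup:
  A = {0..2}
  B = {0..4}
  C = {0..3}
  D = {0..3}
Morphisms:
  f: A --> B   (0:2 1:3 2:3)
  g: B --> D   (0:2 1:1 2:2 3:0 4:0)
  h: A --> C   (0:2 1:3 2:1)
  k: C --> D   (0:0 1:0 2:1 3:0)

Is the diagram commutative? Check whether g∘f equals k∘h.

1) trace f;g:
  0 f-->2 g-->2
  1 f-->3 g-->0
  2 f-->3 g-->0
  ⟦path⟧₁ = (0:2 1:0 2:0)
2) trace h;k:
  0 h-->2 k-->1
  1 h-->3 k-->0
  2 h-->1 k-->0
  ⟦path⟧₂ = (0:1 1:0 2:0)
Equal? NO — does not commute

Answer: DOES NOT COMMUTE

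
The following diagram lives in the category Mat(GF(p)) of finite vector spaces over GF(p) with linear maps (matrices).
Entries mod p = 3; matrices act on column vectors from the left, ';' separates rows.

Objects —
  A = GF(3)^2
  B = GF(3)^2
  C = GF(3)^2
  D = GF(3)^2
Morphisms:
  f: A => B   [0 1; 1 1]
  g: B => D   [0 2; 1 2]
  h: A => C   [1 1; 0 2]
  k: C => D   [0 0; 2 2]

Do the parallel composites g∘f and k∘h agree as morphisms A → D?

1) trace f;g:
  e0=(1,0) f=>(0,1) g=>(2,2)
  e1=(0,1) f=>(1,1) g=>(2,0)
  ⟦path⟧₁ = [2 2; 2 0]
2) trace h;k:
  e0=(1,0) h=>(1,0) k=>(0,2)
  e1=(0,1) h=>(1,2) k=>(0,0)
  ⟦path⟧₂ = [0 0; 2 0]
Equal? differ; not commutative

Answer: DOES NOT COMMUTE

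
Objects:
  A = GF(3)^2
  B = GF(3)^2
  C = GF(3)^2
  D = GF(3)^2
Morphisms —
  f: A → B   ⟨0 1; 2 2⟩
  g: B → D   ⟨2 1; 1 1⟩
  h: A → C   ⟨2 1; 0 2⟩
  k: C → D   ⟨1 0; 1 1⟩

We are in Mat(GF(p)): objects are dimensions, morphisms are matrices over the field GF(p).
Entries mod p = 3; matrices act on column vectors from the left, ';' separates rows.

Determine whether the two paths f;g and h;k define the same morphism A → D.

1) trace f;g:
  e0=[1,0] f→[0,2] g→[2,2]
  e1=[0,1] f→[1,2] g→[1,0]
  ⟦path⟧₁ = ⟨2 1; 2 0⟩
2) trace h;k:
  e0=[1,0] h→[2,0] k→[2,2]
  e1=[0,1] h→[1,2] k→[1,0]
  ⟦path⟧₂ = ⟨2 1; 2 0⟩
Equal? equal; square commutes

Answer: COMMUTES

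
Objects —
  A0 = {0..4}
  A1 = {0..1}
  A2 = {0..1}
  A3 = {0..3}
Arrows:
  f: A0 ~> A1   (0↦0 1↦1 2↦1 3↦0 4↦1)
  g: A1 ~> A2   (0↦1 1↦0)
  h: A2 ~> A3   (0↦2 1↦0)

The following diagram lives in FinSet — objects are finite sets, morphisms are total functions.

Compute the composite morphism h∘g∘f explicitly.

  0 f~>0 g~>1 h~>0
  1 f~>1 g~>0 h~>2
  2 f~>1 g~>0 h~>2
  3 f~>0 g~>1 h~>0
  4 f~>1 g~>0 h~>2
result: (0↦0 1↦2 2↦2 3↦0 4↦2)

Answer: (0↦0 1↦2 2↦2 3↦0 4↦2)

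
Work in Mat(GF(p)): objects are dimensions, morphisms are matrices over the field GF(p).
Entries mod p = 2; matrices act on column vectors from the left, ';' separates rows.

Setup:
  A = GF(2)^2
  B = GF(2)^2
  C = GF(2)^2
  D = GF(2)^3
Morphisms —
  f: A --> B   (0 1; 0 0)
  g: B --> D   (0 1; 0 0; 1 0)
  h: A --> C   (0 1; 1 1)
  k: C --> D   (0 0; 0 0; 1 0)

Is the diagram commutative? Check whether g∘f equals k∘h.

Answer: COMMUTES

Work:
Path 1 = f;g:
  e0=⟨1,0⟩ f-->⟨0,0⟩ g-->⟨0,0,0⟩
  e1=⟨0,1⟩ f-->⟨1,0⟩ g-->⟨0,0,1⟩
  ⟦path⟧₁ = (0 0; 0 0; 0 1)
Path 2 = h;k:
  e0=⟨1,0⟩ h-->⟨0,1⟩ k-->⟨0,0,0⟩
  e1=⟨0,1⟩ h-->⟨1,1⟩ k-->⟨0,0,1⟩
  ⟦path⟧₂ = (0 0; 0 0; 0 1)
Equal? equal; square commutes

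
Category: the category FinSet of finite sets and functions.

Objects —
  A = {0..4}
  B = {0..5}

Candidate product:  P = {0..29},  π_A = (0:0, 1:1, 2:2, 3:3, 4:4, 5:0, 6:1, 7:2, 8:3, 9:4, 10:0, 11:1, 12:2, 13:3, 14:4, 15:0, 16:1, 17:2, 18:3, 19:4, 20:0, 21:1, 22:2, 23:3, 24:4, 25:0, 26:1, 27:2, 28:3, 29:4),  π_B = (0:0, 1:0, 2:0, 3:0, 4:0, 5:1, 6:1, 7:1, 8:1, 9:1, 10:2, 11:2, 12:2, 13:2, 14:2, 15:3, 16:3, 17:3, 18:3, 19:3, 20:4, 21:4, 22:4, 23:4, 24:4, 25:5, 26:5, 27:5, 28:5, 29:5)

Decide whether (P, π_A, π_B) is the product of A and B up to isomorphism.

|A|·|B| = 5·6 = 30;  |P| = 30
Check the pairing map k ↦ (π_A(k), π_B(k)):
  0 : (0,0)
  1 : (1,0)
  2 : (2,0)
  3 : (3,0)
  4 : (4,0)
  5 : (0,1)
  6 : (1,1)
  7 : (2,1)
  8 : (3,1)
  9 : (4,1)
  10 : (0,2)
  11 : (1,2)
  12 : (2,2)
  13 : (3,2)
  14 : (4,2)
  15 : (0,3)
  16 : (1,3)
  17 : (2,3)
  18 : (3,3)
  19 : (4,3)
  20 : (0,4)
  21 : (1,4)
  22 : (2,4)
  23 : (3,4)
  24 : (4,4)
  25 : (0,5)
  26 : (1,5)
  27 : (2,5)
  28 : (3,5)
  29 : (4,5)
distinct pairs in image: 30 / 30 needed
  → bijection onto A×B; projections well-typed.

Answer: VALID PRODUCT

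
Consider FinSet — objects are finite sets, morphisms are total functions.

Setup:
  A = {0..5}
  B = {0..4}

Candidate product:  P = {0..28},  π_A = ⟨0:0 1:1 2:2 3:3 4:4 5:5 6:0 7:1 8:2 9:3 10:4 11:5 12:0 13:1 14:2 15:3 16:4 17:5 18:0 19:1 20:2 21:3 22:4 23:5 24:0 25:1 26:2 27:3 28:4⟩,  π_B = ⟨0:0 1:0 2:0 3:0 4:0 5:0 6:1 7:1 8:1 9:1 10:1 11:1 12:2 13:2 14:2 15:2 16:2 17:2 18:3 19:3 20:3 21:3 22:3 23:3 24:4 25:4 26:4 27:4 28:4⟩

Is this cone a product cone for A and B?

|A|·|B| = 6·5 = 30;  |P| = 29
  → cardinalities differ; no bijection possible.

Answer: NOT A VALID PRODUCT — |P|=29 ≠ |A|·|B|=30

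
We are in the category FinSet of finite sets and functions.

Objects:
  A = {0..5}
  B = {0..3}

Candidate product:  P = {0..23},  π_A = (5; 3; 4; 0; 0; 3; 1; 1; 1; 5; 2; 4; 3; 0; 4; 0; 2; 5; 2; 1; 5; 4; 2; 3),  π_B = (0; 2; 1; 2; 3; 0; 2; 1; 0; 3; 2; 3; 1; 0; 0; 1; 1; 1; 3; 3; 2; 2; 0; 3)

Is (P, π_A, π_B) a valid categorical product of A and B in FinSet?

Answer: VALID PRODUCT

Derivation:
|A|·|B| = 6·4 = 24;  |P| = 24
Check the pairing map k ↦ (π_A(k), π_B(k)):
  0 ↦ (5,0)
  1 ↦ (3,2)
  2 ↦ (4,1)
  3 ↦ (0,2)
  4 ↦ (0,3)
  5 ↦ (3,0)
  6 ↦ (1,2)
  7 ↦ (1,1)
  8 ↦ (1,0)
  9 ↦ (5,3)
  10 ↦ (2,2)
  11 ↦ (4,3)
  12 ↦ (3,1)
  13 ↦ (0,0)
  14 ↦ (4,0)
  15 ↦ (0,1)
  16 ↦ (2,1)
  17 ↦ (5,1)
  18 ↦ (2,3)
  19 ↦ (1,3)
  20 ↦ (5,2)
  21 ↦ (4,2)
  22 ↦ (2,0)
  23 ↦ (3,3)
distinct pairs in image: 24 / 24 needed
  → bijection onto A×B; projections well-typed.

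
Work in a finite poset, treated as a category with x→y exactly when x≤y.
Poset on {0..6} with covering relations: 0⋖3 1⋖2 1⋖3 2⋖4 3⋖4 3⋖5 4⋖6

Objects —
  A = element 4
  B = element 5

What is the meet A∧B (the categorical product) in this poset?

Common predecessors of 4,5: {0,1,3}
  0 <= 3
  1 <= 3
  3 <= 3
glb = 3

Answer: A∧B = 3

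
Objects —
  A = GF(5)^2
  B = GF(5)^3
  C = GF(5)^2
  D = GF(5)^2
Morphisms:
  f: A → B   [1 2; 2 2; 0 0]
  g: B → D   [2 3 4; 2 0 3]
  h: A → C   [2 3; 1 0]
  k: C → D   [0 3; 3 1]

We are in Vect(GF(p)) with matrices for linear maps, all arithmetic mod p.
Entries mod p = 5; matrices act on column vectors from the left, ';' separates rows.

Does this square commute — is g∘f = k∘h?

Along f;g (path 1):
  e0=(1,0) f→(1,2,0) g→(3,2)
  e1=(0,1) f→(2,2,0) g→(0,4)
  ⟦path⟧₁ = [3 0; 2 4]
Along h;k (path 2):
  e0=(1,0) h→(2,1) k→(3,2)
  e1=(0,1) h→(3,0) k→(0,4)
  ⟦path⟧₂ = [3 0; 2 4]
Equal? YES — commutes

Answer: COMMUTES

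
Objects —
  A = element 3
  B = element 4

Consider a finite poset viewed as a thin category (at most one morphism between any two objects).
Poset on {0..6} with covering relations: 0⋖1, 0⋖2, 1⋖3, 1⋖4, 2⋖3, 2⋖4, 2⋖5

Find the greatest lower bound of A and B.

Answer: NO MEET EXISTS

Derivation:
{x : x⊑A ∧ x⊑B} = {0,1,2}  (A=3, B=4)
  maximal lower bounds 1 and 2 are incomparable: neither 1⊑2 nor 2⊑1
→ no greatest lower bound exists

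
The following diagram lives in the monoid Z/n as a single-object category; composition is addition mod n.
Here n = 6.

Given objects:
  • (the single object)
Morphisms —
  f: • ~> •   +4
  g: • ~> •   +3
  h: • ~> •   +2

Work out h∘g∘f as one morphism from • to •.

  0 +4≡4 +3≡1 +2≡3  (mod 6)
result: +3

Answer: +3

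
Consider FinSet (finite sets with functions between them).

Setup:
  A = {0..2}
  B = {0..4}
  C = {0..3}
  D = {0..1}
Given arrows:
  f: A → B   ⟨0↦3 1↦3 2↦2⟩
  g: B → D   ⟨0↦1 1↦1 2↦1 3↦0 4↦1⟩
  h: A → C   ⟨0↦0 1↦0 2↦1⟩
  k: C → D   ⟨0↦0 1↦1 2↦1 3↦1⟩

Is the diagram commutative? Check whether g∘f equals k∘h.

Answer: COMMUTES

Work:
1) trace f;g:
  0 f→3 g→0
  1 f→3 g→0
  2 f→2 g→1
  ⟦path⟧₁ = ⟨0↦0 1↦0 2↦1⟩
2) trace h;k:
  0 h→0 k→0
  1 h→0 k→0
  2 h→1 k→1
  ⟦path⟧₂ = ⟨0↦0 1↦0 2↦1⟩
Equal? same morphism ✓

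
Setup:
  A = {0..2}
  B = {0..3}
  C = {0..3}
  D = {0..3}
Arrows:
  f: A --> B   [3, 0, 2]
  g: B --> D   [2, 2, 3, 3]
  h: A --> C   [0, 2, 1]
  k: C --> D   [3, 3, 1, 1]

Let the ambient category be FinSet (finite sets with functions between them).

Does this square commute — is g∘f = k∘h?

Answer: DOES NOT COMMUTE

Derivation:
1) trace f;g:
  0 f-->3 g-->3
  1 f-->0 g-->2
  2 f-->2 g-->3
  result₁ = [3, 2, 3]
2) trace h;k:
  0 h-->0 k-->3
  1 h-->2 k-->1
  2 h-->1 k-->3
  result₂ = [3, 1, 3]
Equal? distinct morphisms ✗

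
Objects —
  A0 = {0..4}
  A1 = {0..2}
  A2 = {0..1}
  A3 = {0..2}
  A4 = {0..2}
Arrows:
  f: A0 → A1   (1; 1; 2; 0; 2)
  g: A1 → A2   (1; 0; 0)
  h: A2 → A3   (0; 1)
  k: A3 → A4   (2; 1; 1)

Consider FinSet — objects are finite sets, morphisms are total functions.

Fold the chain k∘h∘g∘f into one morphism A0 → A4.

Answer: (2; 2; 2; 1; 2)

Trace:
  0 f→1 g→0 h→0 k→2
  1 f→1 g→0 h→0 k→2
  2 f→2 g→0 h→0 k→2
  3 f→0 g→1 h→1 k→1
  4 f→2 g→0 h→0 k→2
composite: (2; 2; 2; 1; 2)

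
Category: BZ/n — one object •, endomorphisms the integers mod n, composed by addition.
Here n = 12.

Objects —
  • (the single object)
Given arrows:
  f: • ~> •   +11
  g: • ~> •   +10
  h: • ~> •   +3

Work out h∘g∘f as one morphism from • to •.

  0 +11≡11 +10≡9 +3≡0  (mod 12)
⟦path⟧: +0

Answer: +0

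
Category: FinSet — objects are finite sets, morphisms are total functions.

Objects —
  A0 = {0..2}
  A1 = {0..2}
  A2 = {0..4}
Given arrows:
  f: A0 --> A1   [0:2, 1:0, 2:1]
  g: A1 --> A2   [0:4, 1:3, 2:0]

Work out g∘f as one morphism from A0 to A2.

Answer: [0:0, 1:4, 2:3]

Derivation:
  0 f-->2 g-->0
  1 f-->0 g-->4
  2 f-->1 g-->3
⟦path⟧: [0:0, 1:4, 2:3]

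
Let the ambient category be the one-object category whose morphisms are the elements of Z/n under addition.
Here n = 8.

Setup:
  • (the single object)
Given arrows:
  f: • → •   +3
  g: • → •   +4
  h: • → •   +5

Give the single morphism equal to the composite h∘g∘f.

Answer: +4

Trace:
  0 +3≡3 +4≡7 +5≡4  (mod 8)
result: +4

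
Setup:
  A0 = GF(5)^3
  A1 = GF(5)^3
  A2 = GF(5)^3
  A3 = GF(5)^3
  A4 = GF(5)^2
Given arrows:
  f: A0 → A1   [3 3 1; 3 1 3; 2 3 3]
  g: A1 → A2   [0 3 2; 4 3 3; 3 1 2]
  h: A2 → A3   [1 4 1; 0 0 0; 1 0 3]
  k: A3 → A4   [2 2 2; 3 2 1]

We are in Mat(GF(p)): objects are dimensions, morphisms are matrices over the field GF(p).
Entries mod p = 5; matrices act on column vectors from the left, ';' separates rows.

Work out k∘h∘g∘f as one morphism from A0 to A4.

  e0=(1,0,0) f→(3,3,2) g→(3,2,1) h→(2,0,1) k→(1,2)
  e1=(0,1,0) f→(3,1,3) g→(4,4,1) h→(1,0,2) k→(1,0)
  e2=(0,0,1) f→(1,3,3) g→(0,2,2) h→(0,0,1) k→(2,1)
composite: [1 1 2; 2 0 1]

Answer: [1 1 2; 2 0 1]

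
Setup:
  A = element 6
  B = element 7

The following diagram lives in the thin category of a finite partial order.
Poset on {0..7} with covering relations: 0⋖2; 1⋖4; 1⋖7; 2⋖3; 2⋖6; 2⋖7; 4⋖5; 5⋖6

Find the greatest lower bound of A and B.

Answer: NO MEET EXISTS

Work:
Lower bounds of A=6 and B=7: {0,1,2}
  maximal lower bounds 1 and 2 are incomparable: neither 1<=2 nor 2<=1
→ no greatest lower bound exists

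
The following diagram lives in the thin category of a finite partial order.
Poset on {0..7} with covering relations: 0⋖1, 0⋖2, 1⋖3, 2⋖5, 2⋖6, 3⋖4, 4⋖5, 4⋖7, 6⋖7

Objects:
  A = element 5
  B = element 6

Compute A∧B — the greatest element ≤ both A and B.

{x : x≤A ∧ x≤B} = {0,2}  (A=5, B=6)
  0 ≤ 2
  2 ≤ 2
glb = 2

Answer: A∧B = 2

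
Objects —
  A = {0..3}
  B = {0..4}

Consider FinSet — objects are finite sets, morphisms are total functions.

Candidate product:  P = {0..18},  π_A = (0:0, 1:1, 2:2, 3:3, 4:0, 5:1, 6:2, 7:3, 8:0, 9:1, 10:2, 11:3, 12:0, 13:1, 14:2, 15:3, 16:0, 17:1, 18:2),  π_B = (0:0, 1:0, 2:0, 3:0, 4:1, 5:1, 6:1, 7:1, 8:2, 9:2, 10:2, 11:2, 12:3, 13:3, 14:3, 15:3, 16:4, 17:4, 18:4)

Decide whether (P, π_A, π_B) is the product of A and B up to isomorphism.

Answer: NOT A VALID PRODUCT — |P|=19 ≠ |A|·|B|=20

Derivation:
|A|·|B| = 4·5 = 20;  |P| = 19
  → cardinalities differ; no bijection possible.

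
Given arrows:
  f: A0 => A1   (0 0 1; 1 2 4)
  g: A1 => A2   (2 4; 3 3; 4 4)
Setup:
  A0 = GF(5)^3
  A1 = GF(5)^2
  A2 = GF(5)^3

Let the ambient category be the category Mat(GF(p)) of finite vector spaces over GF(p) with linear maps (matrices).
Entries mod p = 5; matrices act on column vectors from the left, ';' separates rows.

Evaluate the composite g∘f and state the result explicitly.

  e0=[1,0,0] f=>[0,1] g=>[4,3,4]
  e1=[0,1,0] f=>[0,2] g=>[3,1,3]
  e2=[0,0,1] f=>[1,4] g=>[3,0,0]
result: (4 3 3; 3 1 0; 4 3 0)

Answer: (4 3 3; 3 1 0; 4 3 0)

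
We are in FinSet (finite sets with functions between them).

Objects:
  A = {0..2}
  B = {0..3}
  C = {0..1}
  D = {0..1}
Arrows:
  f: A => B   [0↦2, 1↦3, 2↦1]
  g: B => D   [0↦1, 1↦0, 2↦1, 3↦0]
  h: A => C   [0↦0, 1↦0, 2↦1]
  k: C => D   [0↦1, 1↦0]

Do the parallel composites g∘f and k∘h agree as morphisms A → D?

Answer: DOES NOT COMMUTE

Trace:
Path 1 = f;g:
  0 f=>2 g=>1
  1 f=>3 g=>0
  2 f=>1 g=>0
  composite₁ = [0↦1, 1↦0, 2↦0]
Path 2 = h;k:
  0 h=>0 k=>1
  1 h=>0 k=>1
  2 h=>1 k=>0
  composite₂ = [0↦1, 1↦1, 2↦0]
Equal? differ; not commutative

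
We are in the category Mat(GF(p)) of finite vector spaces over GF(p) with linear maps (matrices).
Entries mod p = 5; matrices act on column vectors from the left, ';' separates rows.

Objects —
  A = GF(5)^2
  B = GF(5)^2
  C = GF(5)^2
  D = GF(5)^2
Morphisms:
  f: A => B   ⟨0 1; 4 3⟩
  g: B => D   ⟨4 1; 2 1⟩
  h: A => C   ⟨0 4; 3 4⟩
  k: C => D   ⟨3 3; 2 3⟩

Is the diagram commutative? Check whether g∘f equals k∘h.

Answer: DOES NOT COMMUTE

Trace:
1) trace f;g:
  e0=⟨1,0⟩ f=>⟨0,4⟩ g=>⟨4,4⟩
  e1=⟨0,1⟩ f=>⟨1,3⟩ g=>⟨2,0⟩
  composite₁ = ⟨4 2; 4 0⟩
2) trace h;k:
  e0=⟨1,0⟩ h=>⟨0,3⟩ k=>⟨4,4⟩
  e1=⟨0,1⟩ h=>⟨4,4⟩ k=>⟨4,0⟩
  composite₂ = ⟨4 4; 4 0⟩
Equal? NO — does not commute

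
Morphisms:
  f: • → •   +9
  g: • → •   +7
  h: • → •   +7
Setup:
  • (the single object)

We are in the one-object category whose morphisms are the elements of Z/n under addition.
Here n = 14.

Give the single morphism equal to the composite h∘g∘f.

  0 +9≡9 +7≡2 +7≡9  (mod 14)
⟦path⟧: +9

Answer: +9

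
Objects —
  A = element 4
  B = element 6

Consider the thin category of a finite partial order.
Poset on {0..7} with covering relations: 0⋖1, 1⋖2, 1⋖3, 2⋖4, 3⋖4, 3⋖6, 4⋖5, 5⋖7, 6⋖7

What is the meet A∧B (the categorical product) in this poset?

Common predecessors of 4,6: {0,1,3}
  0 ≤ 3
  1 ≤ 3
  3 ≤ 3
glb = 3

Answer: A∧B = 3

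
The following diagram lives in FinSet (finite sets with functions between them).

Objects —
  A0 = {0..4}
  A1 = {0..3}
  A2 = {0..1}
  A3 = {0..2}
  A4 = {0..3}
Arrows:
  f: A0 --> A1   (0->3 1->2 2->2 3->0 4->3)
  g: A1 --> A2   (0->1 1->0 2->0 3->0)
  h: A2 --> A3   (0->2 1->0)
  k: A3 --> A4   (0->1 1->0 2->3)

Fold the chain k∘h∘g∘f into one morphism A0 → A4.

Answer: (0->3 1->3 2->3 3->1 4->3)

Trace:
  0 f-->3 g-->0 h-->2 k-->3
  1 f-->2 g-->0 h-->2 k-->3
  2 f-->2 g-->0 h-->2 k-->3
  3 f-->0 g-->1 h-->0 k-->1
  4 f-->3 g-->0 h-->2 k-->3
result: (0->3 1->3 2->3 3->1 4->3)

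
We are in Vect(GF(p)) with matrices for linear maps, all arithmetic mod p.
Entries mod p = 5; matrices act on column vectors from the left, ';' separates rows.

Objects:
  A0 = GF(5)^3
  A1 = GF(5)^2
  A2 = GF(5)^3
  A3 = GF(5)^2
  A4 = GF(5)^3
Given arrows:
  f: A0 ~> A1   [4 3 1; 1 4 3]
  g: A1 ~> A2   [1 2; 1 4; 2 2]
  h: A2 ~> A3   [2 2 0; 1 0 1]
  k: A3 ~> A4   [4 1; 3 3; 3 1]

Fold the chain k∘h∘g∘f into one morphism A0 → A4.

Answer: [3 0 0; 2 0 0; 0 0 0]

Trace:
  e0=[1,0,0] f~>[4,1] g~>[1,3,0] h~>[3,1] k~>[3,2,0]
  e1=[0,1,0] f~>[3,4] g~>[1,4,4] h~>[0,0] k~>[0,0,0]
  e2=[0,0,1] f~>[1,3] g~>[2,3,3] h~>[0,0] k~>[0,0,0]
⟦path⟧: [3 0 0; 2 0 0; 0 0 0]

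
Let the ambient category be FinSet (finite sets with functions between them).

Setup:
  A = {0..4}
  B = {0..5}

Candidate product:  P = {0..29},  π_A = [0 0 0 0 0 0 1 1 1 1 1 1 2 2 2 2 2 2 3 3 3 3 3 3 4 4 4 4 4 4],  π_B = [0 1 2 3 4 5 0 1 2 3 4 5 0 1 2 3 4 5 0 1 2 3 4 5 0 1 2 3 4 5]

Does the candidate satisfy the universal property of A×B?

Answer: VALID PRODUCT

Trace:
|A|·|B| = 5·6 = 30;  |P| = 30
Check the pairing map k ↦ (π_A(k), π_B(k)):
  0 ↦ (0,0)
  1 ↦ (0,1)
  2 ↦ (0,2)
  3 ↦ (0,3)
  4 ↦ (0,4)
  5 ↦ (0,5)
  6 ↦ (1,0)
  7 ↦ (1,1)
  8 ↦ (1,2)
  9 ↦ (1,3)
  10 ↦ (1,4)
  11 ↦ (1,5)
  12 ↦ (2,0)
  13 ↦ (2,1)
  14 ↦ (2,2)
  15 ↦ (2,3)
  16 ↦ (2,4)
  17 ↦ (2,5)
  18 ↦ (3,0)
  19 ↦ (3,1)
  20 ↦ (3,2)
  21 ↦ (3,3)
  22 ↦ (3,4)
  23 ↦ (3,5)
  24 ↦ (4,0)
  25 ↦ (4,1)
  26 ↦ (4,2)
  27 ↦ (4,3)
  28 ↦ (4,4)
  29 ↦ (4,5)
distinct pairs in image: 30 / 30 needed
  → bijection onto A×B; projections well-typed.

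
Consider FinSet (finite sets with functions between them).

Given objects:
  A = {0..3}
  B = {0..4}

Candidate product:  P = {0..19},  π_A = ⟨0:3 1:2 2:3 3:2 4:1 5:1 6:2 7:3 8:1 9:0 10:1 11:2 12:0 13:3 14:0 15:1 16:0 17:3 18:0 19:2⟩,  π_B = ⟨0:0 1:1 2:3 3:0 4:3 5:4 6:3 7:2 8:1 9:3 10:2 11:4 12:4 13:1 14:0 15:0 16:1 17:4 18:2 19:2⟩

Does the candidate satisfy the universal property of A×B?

|A|·|B| = 4·5 = 20;  |P| = 20
Check the pairing map k ↦ (π_A(k), π_B(k)):
  0 : (3,0)
  1 : (2,1)
  2 : (3,3)
  3 : (2,0)
  4 : (1,3)
  5 : (1,4)
  6 : (2,3)
  7 : (3,2)
  8 : (1,1)
  9 : (0,3)
  10 : (1,2)
  11 : (2,4)
  12 : (0,4)
  13 : (3,1)
  14 : (0,0)
  15 : (1,0)
  16 : (0,1)
  17 : (3,4)
  18 : (0,2)
  19 : (2,2)
distinct pairs in image: 20 / 20 needed
  → bijection onto A×B; projections well-typed.

Answer: VALID PRODUCT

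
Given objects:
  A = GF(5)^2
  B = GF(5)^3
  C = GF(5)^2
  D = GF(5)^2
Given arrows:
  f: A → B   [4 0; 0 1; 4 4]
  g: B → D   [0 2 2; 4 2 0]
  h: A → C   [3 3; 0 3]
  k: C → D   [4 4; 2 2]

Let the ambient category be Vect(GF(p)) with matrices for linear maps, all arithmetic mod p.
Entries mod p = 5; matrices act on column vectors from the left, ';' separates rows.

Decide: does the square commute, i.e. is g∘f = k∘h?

Answer: DOES NOT COMMUTE

Work:
1) trace f;g:
  e0=(1,0) f→(4,0,4) g→(3,1)
  e1=(0,1) f→(0,1,4) g→(0,2)
  composite₁ = [3 0; 1 2]
2) trace h;k:
  e0=(1,0) h→(3,0) k→(2,1)
  e1=(0,1) h→(3,3) k→(4,2)
  composite₂ = [2 4; 1 2]
Equal? distinct morphisms ✗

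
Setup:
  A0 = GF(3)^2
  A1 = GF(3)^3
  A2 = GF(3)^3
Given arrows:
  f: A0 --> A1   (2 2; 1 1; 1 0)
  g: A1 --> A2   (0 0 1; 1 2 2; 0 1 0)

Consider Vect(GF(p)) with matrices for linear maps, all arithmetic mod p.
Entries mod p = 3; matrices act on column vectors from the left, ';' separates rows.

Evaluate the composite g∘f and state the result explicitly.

  e0=⟨1,0⟩ f-->⟨2,1,1⟩ g-->⟨1,0,1⟩
  e1=⟨0,1⟩ f-->⟨2,1,0⟩ g-->⟨0,1,1⟩
composite: (1 0; 0 1; 1 1)

Answer: (1 0; 0 1; 1 1)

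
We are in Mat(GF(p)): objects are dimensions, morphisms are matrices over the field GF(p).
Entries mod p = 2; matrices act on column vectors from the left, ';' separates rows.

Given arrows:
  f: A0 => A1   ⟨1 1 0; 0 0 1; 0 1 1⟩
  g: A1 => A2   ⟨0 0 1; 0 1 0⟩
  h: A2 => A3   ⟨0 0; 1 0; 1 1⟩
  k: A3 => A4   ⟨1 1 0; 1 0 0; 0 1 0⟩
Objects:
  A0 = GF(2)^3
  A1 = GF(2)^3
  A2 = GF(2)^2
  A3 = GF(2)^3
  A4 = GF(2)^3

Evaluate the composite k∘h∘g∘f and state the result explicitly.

Answer: ⟨0 1 1; 0 0 0; 0 1 1⟩

Trace:
  e0=⟨1,0,0⟩ f=>⟨1,0,0⟩ g=>⟨0,0⟩ h=>⟨0,0,0⟩ k=>⟨0,0,0⟩
  e1=⟨0,1,0⟩ f=>⟨1,0,1⟩ g=>⟨1,0⟩ h=>⟨0,1,1⟩ k=>⟨1,0,1⟩
  e2=⟨0,0,1⟩ f=>⟨0,1,1⟩ g=>⟨1,1⟩ h=>⟨0,1,0⟩ k=>⟨1,0,1⟩
⟦path⟧: ⟨0 1 1; 0 0 0; 0 1 1⟩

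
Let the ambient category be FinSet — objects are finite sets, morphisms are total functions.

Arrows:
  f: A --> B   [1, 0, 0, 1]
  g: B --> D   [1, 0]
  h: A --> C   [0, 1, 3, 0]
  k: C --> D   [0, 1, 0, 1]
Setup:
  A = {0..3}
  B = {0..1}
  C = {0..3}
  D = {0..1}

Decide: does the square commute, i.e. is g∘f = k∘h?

1) trace f;g:
  0 f-->1 g-->0
  1 f-->0 g-->1
  2 f-->0 g-->1
  3 f-->1 g-->0
  composite₁ = [0, 1, 1, 0]
2) trace h;k:
  0 h-->0 k-->0
  1 h-->1 k-->1
  2 h-->3 k-->1
  3 h-->0 k-->0
  composite₂ = [0, 1, 1, 0]
Equal? YES — commutes

Answer: COMMUTES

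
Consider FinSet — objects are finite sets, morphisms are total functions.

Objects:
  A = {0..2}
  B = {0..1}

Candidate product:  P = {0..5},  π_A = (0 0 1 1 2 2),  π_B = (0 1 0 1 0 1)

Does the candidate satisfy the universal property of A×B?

|A|·|B| = 3·2 = 6;  |P| = 6
Check the pairing map k ↦ (π_A(k), π_B(k)):
  0 -> (0,0)
  1 -> (0,1)
  2 -> (1,0)
  3 -> (1,1)
  4 -> (2,0)
  5 -> (2,1)
distinct pairs in image: 6 / 6 needed
  → bijection onto A×B; projections well-typed.

Answer: VALID PRODUCT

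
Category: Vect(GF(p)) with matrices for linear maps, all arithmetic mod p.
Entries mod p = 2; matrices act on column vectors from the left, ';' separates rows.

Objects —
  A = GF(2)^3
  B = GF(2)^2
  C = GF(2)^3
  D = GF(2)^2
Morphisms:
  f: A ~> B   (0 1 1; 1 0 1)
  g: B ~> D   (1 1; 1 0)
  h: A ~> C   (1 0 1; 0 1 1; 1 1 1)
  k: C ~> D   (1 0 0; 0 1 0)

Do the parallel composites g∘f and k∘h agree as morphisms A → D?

Along f;g (path 1):
  e0=[1,0,0] f~>[0,1] g~>[1,0]
  e1=[0,1,0] f~>[1,0] g~>[1,1]
  e2=[0,0,1] f~>[1,1] g~>[0,1]
  composite₁ = (1 1 0; 0 1 1)
Along h;k (path 2):
  e0=[1,0,0] h~>[1,0,1] k~>[1,0]
  e1=[0,1,0] h~>[0,1,1] k~>[0,1]
  e2=[0,0,1] h~>[1,1,1] k~>[1,1]
  composite₂ = (1 0 1; 0 1 1)
Equal? NO — does not commute

Answer: DOES NOT COMMUTE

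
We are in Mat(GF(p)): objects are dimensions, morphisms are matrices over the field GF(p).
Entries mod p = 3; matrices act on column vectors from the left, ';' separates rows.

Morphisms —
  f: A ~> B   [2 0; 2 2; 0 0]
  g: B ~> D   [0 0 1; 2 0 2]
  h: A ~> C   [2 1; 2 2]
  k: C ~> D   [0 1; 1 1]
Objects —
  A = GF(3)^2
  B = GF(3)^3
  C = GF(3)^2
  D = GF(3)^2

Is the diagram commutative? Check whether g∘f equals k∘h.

Answer: DOES NOT COMMUTE

Trace:
1) trace f;g:
  e0=[1,0] f~>[2,2,0] g~>[0,1]
  e1=[0,1] f~>[0,2,0] g~>[0,0]
  result₁ = [0 0; 1 0]
2) trace h;k:
  e0=[1,0] h~>[2,2] k~>[2,1]
  e1=[0,1] h~>[1,2] k~>[2,0]
  result₂ = [2 2; 1 0]
Equal? differ; not commutative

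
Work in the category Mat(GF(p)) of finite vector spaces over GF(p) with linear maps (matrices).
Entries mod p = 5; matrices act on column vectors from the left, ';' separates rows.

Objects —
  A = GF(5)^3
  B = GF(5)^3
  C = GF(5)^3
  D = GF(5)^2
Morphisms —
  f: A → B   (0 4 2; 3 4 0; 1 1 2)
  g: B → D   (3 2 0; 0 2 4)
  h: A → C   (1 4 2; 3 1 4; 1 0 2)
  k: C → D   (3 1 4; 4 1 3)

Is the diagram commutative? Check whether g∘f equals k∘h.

1) trace f;g:
  e0=[1,0,0] f→[0,3,1] g→[1,0]
  e1=[0,1,0] f→[4,4,1] g→[0,2]
  e2=[0,0,1] f→[2,0,2] g→[1,3]
  ⟦path⟧₁ = (1 0 1; 0 2 3)
2) trace h;k:
  e0=[1,0,0] h→[1,3,1] k→[0,0]
  e1=[0,1,0] h→[4,1,0] k→[3,2]
  e2=[0,0,1] h→[2,4,2] k→[3,3]
  ⟦path⟧₂ = (0 3 3; 0 2 3)
Equal? distinct morphisms ✗

Answer: DOES NOT COMMUTE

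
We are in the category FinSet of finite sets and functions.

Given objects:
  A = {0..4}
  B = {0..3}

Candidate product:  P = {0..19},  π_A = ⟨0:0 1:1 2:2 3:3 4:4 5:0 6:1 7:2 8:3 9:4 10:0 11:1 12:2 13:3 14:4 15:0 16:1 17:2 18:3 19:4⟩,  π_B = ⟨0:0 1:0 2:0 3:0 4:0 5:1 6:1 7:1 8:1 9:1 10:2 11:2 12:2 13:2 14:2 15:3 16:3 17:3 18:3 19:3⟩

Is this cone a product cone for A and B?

|A|·|B| = 5·4 = 20;  |P| = 20
Check the pairing map k ↦ (π_A(k), π_B(k)):
  0 : (0,0)
  1 : (1,0)
  2 : (2,0)
  3 : (3,0)
  4 : (4,0)
  5 : (0,1)
  6 : (1,1)
  7 : (2,1)
  8 : (3,1)
  9 : (4,1)
  10 : (0,2)
  11 : (1,2)
  12 : (2,2)
  13 : (3,2)
  14 : (4,2)
  15 : (0,3)
  16 : (1,3)
  17 : (2,3)
  18 : (3,3)
  19 : (4,3)
distinct pairs in image: 20 / 20 needed
  → bijection onto A×B; projections well-typed.

Answer: VALID PRODUCT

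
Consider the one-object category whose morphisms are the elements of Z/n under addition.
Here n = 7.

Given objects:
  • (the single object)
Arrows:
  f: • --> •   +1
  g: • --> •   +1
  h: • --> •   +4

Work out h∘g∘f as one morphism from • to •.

Answer: +6

Trace:
  0 +1≡1 +1≡2 +4≡6  (mod 7)
composite: +6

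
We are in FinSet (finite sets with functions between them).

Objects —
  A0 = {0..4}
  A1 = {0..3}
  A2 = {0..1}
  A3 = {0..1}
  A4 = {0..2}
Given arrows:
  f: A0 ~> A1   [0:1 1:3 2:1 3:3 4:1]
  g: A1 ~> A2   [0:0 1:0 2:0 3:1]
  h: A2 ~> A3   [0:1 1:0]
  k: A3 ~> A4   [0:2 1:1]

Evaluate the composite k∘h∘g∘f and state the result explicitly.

Answer: [0:1 1:2 2:1 3:2 4:1]

Work:
  0 f~>1 g~>0 h~>1 k~>1
  1 f~>3 g~>1 h~>0 k~>2
  2 f~>1 g~>0 h~>1 k~>1
  3 f~>3 g~>1 h~>0 k~>2
  4 f~>1 g~>0 h~>1 k~>1
result: [0:1 1:2 2:1 3:2 4:1]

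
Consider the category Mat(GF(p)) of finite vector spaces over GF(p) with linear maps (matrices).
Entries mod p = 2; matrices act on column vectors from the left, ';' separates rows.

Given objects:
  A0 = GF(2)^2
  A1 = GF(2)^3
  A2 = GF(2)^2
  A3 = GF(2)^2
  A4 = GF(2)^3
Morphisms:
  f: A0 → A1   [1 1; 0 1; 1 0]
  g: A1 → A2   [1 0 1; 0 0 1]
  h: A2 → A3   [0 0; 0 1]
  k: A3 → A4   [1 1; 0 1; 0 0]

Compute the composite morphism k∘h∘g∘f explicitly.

  e0=[1,0] f→[1,0,1] g→[0,1] h→[0,1] k→[1,1,0]
  e1=[0,1] f→[1,1,0] g→[1,0] h→[0,0] k→[0,0,0]
⟦path⟧: [1 0; 1 0; 0 0]

Answer: [1 0; 1 0; 0 0]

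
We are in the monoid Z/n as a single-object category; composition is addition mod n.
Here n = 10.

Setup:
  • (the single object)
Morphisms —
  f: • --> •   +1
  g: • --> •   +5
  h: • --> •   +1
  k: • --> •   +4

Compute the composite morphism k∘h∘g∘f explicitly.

  0 +1≡1 +5≡6 +1≡7 +4≡1  (mod 10)
⟦path⟧: +1

Answer: +1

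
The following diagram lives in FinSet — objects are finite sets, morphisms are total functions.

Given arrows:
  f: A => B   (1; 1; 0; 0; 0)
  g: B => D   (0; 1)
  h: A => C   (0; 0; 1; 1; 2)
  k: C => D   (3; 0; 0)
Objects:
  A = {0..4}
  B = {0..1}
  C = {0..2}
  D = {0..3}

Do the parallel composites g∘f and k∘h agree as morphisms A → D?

Answer: DOES NOT COMMUTE

Derivation:
Along f;g (path 1):
  0 f=>1 g=>1
  1 f=>1 g=>1
  2 f=>0 g=>0
  3 f=>0 g=>0
  4 f=>0 g=>0
  result₁ = (1; 1; 0; 0; 0)
Along h;k (path 2):
  0 h=>0 k=>3
  1 h=>0 k=>3
  2 h=>1 k=>0
  3 h=>1 k=>0
  4 h=>2 k=>0
  result₂ = (3; 3; 0; 0; 0)
Equal? distinct morphisms ✗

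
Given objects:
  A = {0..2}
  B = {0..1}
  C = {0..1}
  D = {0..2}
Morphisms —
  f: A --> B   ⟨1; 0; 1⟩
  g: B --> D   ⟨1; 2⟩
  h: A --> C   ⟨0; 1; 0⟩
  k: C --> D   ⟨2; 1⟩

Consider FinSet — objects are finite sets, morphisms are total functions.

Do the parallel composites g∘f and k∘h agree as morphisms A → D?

Answer: COMMUTES

Work:
Along f;g (path 1):
  0 f-->1 g-->2
  1 f-->0 g-->1
  2 f-->1 g-->2
  composite₁ = ⟨2; 1; 2⟩
Along h;k (path 2):
  0 h-->0 k-->2
  1 h-->1 k-->1
  2 h-->0 k-->2
  composite₂ = ⟨2; 1; 2⟩
Equal? YES — commutes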